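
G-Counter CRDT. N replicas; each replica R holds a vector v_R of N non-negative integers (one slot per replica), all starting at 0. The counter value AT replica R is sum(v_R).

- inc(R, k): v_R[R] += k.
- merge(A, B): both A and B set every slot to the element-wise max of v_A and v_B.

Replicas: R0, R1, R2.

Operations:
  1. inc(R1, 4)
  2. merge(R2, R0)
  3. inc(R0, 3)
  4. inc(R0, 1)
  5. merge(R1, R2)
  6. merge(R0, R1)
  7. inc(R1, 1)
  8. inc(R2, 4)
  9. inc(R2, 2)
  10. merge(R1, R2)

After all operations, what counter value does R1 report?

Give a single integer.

Op 1: inc R1 by 4 -> R1=(0,4,0) value=4
Op 2: merge R2<->R0 -> R2=(0,0,0) R0=(0,0,0)
Op 3: inc R0 by 3 -> R0=(3,0,0) value=3
Op 4: inc R0 by 1 -> R0=(4,0,0) value=4
Op 5: merge R1<->R2 -> R1=(0,4,0) R2=(0,4,0)
Op 6: merge R0<->R1 -> R0=(4,4,0) R1=(4,4,0)
Op 7: inc R1 by 1 -> R1=(4,5,0) value=9
Op 8: inc R2 by 4 -> R2=(0,4,4) value=8
Op 9: inc R2 by 2 -> R2=(0,4,6) value=10
Op 10: merge R1<->R2 -> R1=(4,5,6) R2=(4,5,6)

Answer: 15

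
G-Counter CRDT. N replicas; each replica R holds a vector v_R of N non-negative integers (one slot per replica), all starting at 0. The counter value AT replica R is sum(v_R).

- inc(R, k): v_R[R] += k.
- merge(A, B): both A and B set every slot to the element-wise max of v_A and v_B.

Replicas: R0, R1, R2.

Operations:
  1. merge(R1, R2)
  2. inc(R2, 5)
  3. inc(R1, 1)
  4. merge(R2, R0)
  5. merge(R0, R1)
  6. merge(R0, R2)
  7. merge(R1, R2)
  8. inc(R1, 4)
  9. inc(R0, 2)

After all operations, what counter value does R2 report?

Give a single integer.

Answer: 6

Derivation:
Op 1: merge R1<->R2 -> R1=(0,0,0) R2=(0,0,0)
Op 2: inc R2 by 5 -> R2=(0,0,5) value=5
Op 3: inc R1 by 1 -> R1=(0,1,0) value=1
Op 4: merge R2<->R0 -> R2=(0,0,5) R0=(0,0,5)
Op 5: merge R0<->R1 -> R0=(0,1,5) R1=(0,1,5)
Op 6: merge R0<->R2 -> R0=(0,1,5) R2=(0,1,5)
Op 7: merge R1<->R2 -> R1=(0,1,5) R2=(0,1,5)
Op 8: inc R1 by 4 -> R1=(0,5,5) value=10
Op 9: inc R0 by 2 -> R0=(2,1,5) value=8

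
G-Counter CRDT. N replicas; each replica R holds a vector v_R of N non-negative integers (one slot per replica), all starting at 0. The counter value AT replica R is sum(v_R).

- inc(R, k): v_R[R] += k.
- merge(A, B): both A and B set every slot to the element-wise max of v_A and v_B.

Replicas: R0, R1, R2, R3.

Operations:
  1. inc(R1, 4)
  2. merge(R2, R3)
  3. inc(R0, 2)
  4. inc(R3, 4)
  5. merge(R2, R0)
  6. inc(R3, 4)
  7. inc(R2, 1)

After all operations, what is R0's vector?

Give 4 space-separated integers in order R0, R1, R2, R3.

Answer: 2 0 0 0

Derivation:
Op 1: inc R1 by 4 -> R1=(0,4,0,0) value=4
Op 2: merge R2<->R3 -> R2=(0,0,0,0) R3=(0,0,0,0)
Op 3: inc R0 by 2 -> R0=(2,0,0,0) value=2
Op 4: inc R3 by 4 -> R3=(0,0,0,4) value=4
Op 5: merge R2<->R0 -> R2=(2,0,0,0) R0=(2,0,0,0)
Op 6: inc R3 by 4 -> R3=(0,0,0,8) value=8
Op 7: inc R2 by 1 -> R2=(2,0,1,0) value=3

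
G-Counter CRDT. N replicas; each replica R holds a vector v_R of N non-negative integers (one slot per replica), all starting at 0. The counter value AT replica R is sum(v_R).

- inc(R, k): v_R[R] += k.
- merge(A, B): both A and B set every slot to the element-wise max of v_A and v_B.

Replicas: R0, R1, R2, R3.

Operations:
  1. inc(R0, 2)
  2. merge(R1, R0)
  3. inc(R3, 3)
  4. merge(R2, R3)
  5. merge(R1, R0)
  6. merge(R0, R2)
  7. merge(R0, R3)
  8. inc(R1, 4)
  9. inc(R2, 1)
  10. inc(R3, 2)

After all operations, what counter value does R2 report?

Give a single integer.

Answer: 6

Derivation:
Op 1: inc R0 by 2 -> R0=(2,0,0,0) value=2
Op 2: merge R1<->R0 -> R1=(2,0,0,0) R0=(2,0,0,0)
Op 3: inc R3 by 3 -> R3=(0,0,0,3) value=3
Op 4: merge R2<->R3 -> R2=(0,0,0,3) R3=(0,0,0,3)
Op 5: merge R1<->R0 -> R1=(2,0,0,0) R0=(2,0,0,0)
Op 6: merge R0<->R2 -> R0=(2,0,0,3) R2=(2,0,0,3)
Op 7: merge R0<->R3 -> R0=(2,0,0,3) R3=(2,0,0,3)
Op 8: inc R1 by 4 -> R1=(2,4,0,0) value=6
Op 9: inc R2 by 1 -> R2=(2,0,1,3) value=6
Op 10: inc R3 by 2 -> R3=(2,0,0,5) value=7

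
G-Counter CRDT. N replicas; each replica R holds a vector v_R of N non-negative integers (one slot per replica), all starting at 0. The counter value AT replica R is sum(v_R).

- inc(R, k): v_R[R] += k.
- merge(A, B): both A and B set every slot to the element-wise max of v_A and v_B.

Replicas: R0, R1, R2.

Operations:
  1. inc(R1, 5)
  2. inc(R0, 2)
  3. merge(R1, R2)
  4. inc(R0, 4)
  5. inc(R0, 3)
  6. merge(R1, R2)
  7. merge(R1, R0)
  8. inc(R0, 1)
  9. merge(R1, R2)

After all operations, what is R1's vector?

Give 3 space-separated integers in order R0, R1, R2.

Op 1: inc R1 by 5 -> R1=(0,5,0) value=5
Op 2: inc R0 by 2 -> R0=(2,0,0) value=2
Op 3: merge R1<->R2 -> R1=(0,5,0) R2=(0,5,0)
Op 4: inc R0 by 4 -> R0=(6,0,0) value=6
Op 5: inc R0 by 3 -> R0=(9,0,0) value=9
Op 6: merge R1<->R2 -> R1=(0,5,0) R2=(0,5,0)
Op 7: merge R1<->R0 -> R1=(9,5,0) R0=(9,5,0)
Op 8: inc R0 by 1 -> R0=(10,5,0) value=15
Op 9: merge R1<->R2 -> R1=(9,5,0) R2=(9,5,0)

Answer: 9 5 0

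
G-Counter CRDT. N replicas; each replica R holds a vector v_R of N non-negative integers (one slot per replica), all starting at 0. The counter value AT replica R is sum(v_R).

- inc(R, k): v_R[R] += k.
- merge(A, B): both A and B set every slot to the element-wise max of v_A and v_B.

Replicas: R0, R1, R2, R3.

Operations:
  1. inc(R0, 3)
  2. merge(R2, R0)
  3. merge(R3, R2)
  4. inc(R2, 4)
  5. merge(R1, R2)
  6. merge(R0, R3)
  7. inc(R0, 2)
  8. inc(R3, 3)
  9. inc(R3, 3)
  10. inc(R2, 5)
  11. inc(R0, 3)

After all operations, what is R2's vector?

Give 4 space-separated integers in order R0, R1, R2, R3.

Op 1: inc R0 by 3 -> R0=(3,0,0,0) value=3
Op 2: merge R2<->R0 -> R2=(3,0,0,0) R0=(3,0,0,0)
Op 3: merge R3<->R2 -> R3=(3,0,0,0) R2=(3,0,0,0)
Op 4: inc R2 by 4 -> R2=(3,0,4,0) value=7
Op 5: merge R1<->R2 -> R1=(3,0,4,0) R2=(3,0,4,0)
Op 6: merge R0<->R3 -> R0=(3,0,0,0) R3=(3,0,0,0)
Op 7: inc R0 by 2 -> R0=(5,0,0,0) value=5
Op 8: inc R3 by 3 -> R3=(3,0,0,3) value=6
Op 9: inc R3 by 3 -> R3=(3,0,0,6) value=9
Op 10: inc R2 by 5 -> R2=(3,0,9,0) value=12
Op 11: inc R0 by 3 -> R0=(8,0,0,0) value=8

Answer: 3 0 9 0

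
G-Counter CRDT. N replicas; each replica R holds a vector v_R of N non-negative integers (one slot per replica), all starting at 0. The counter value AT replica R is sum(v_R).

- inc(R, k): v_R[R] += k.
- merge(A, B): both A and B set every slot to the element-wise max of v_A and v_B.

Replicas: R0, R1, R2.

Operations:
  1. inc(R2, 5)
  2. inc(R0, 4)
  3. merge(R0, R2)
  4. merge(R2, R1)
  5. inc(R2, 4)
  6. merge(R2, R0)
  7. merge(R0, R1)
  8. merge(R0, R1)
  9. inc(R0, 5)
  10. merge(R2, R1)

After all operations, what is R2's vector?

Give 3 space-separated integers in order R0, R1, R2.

Op 1: inc R2 by 5 -> R2=(0,0,5) value=5
Op 2: inc R0 by 4 -> R0=(4,0,0) value=4
Op 3: merge R0<->R2 -> R0=(4,0,5) R2=(4,0,5)
Op 4: merge R2<->R1 -> R2=(4,0,5) R1=(4,0,5)
Op 5: inc R2 by 4 -> R2=(4,0,9) value=13
Op 6: merge R2<->R0 -> R2=(4,0,9) R0=(4,0,9)
Op 7: merge R0<->R1 -> R0=(4,0,9) R1=(4,0,9)
Op 8: merge R0<->R1 -> R0=(4,0,9) R1=(4,0,9)
Op 9: inc R0 by 5 -> R0=(9,0,9) value=18
Op 10: merge R2<->R1 -> R2=(4,0,9) R1=(4,0,9)

Answer: 4 0 9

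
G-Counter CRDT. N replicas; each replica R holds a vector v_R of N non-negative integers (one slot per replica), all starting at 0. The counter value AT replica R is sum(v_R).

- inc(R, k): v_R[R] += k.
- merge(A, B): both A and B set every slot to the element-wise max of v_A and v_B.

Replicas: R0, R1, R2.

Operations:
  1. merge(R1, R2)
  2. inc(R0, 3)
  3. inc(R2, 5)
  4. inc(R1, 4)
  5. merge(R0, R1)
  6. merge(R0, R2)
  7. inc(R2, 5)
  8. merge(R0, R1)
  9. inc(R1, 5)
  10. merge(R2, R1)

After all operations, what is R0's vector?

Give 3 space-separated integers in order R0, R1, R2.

Op 1: merge R1<->R2 -> R1=(0,0,0) R2=(0,0,0)
Op 2: inc R0 by 3 -> R0=(3,0,0) value=3
Op 3: inc R2 by 5 -> R2=(0,0,5) value=5
Op 4: inc R1 by 4 -> R1=(0,4,0) value=4
Op 5: merge R0<->R1 -> R0=(3,4,0) R1=(3,4,0)
Op 6: merge R0<->R2 -> R0=(3,4,5) R2=(3,4,5)
Op 7: inc R2 by 5 -> R2=(3,4,10) value=17
Op 8: merge R0<->R1 -> R0=(3,4,5) R1=(3,4,5)
Op 9: inc R1 by 5 -> R1=(3,9,5) value=17
Op 10: merge R2<->R1 -> R2=(3,9,10) R1=(3,9,10)

Answer: 3 4 5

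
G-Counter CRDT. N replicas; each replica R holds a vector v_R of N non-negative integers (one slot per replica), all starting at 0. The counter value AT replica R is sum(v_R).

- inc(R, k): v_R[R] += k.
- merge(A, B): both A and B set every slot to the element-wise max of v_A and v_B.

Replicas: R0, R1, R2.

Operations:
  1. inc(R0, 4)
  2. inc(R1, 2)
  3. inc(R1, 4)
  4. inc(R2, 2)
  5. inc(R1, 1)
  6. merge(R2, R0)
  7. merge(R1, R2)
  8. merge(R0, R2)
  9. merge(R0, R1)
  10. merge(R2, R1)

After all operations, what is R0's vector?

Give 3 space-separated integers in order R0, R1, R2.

Op 1: inc R0 by 4 -> R0=(4,0,0) value=4
Op 2: inc R1 by 2 -> R1=(0,2,0) value=2
Op 3: inc R1 by 4 -> R1=(0,6,0) value=6
Op 4: inc R2 by 2 -> R2=(0,0,2) value=2
Op 5: inc R1 by 1 -> R1=(0,7,0) value=7
Op 6: merge R2<->R0 -> R2=(4,0,2) R0=(4,0,2)
Op 7: merge R1<->R2 -> R1=(4,7,2) R2=(4,7,2)
Op 8: merge R0<->R2 -> R0=(4,7,2) R2=(4,7,2)
Op 9: merge R0<->R1 -> R0=(4,7,2) R1=(4,7,2)
Op 10: merge R2<->R1 -> R2=(4,7,2) R1=(4,7,2)

Answer: 4 7 2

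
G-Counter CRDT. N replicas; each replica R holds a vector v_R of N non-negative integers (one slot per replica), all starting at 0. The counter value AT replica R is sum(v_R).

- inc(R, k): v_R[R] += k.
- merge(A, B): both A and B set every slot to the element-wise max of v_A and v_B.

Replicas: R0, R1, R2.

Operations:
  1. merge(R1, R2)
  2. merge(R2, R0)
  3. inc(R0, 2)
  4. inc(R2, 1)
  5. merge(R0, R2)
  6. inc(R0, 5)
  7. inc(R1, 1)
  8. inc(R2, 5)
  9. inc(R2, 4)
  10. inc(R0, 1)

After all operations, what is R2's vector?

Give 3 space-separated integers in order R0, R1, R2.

Answer: 2 0 10

Derivation:
Op 1: merge R1<->R2 -> R1=(0,0,0) R2=(0,0,0)
Op 2: merge R2<->R0 -> R2=(0,0,0) R0=(0,0,0)
Op 3: inc R0 by 2 -> R0=(2,0,0) value=2
Op 4: inc R2 by 1 -> R2=(0,0,1) value=1
Op 5: merge R0<->R2 -> R0=(2,0,1) R2=(2,0,1)
Op 6: inc R0 by 5 -> R0=(7,0,1) value=8
Op 7: inc R1 by 1 -> R1=(0,1,0) value=1
Op 8: inc R2 by 5 -> R2=(2,0,6) value=8
Op 9: inc R2 by 4 -> R2=(2,0,10) value=12
Op 10: inc R0 by 1 -> R0=(8,0,1) value=9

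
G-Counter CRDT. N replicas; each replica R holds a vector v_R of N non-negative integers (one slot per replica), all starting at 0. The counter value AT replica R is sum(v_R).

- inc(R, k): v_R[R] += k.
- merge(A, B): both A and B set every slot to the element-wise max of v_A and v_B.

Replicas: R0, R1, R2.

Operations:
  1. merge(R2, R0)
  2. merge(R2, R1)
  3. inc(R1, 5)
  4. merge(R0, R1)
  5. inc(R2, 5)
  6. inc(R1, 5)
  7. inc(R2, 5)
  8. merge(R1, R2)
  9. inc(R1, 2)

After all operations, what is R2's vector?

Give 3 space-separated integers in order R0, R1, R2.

Answer: 0 10 10

Derivation:
Op 1: merge R2<->R0 -> R2=(0,0,0) R0=(0,0,0)
Op 2: merge R2<->R1 -> R2=(0,0,0) R1=(0,0,0)
Op 3: inc R1 by 5 -> R1=(0,5,0) value=5
Op 4: merge R0<->R1 -> R0=(0,5,0) R1=(0,5,0)
Op 5: inc R2 by 5 -> R2=(0,0,5) value=5
Op 6: inc R1 by 5 -> R1=(0,10,0) value=10
Op 7: inc R2 by 5 -> R2=(0,0,10) value=10
Op 8: merge R1<->R2 -> R1=(0,10,10) R2=(0,10,10)
Op 9: inc R1 by 2 -> R1=(0,12,10) value=22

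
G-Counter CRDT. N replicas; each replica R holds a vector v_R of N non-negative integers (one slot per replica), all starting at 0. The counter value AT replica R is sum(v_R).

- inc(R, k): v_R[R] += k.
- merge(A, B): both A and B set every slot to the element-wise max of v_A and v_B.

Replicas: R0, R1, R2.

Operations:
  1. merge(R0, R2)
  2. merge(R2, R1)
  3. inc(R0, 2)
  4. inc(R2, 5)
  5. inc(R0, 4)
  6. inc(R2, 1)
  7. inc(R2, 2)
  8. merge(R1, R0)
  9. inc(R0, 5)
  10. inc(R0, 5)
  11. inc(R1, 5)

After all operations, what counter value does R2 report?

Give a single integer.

Answer: 8

Derivation:
Op 1: merge R0<->R2 -> R0=(0,0,0) R2=(0,0,0)
Op 2: merge R2<->R1 -> R2=(0,0,0) R1=(0,0,0)
Op 3: inc R0 by 2 -> R0=(2,0,0) value=2
Op 4: inc R2 by 5 -> R2=(0,0,5) value=5
Op 5: inc R0 by 4 -> R0=(6,0,0) value=6
Op 6: inc R2 by 1 -> R2=(0,0,6) value=6
Op 7: inc R2 by 2 -> R2=(0,0,8) value=8
Op 8: merge R1<->R0 -> R1=(6,0,0) R0=(6,0,0)
Op 9: inc R0 by 5 -> R0=(11,0,0) value=11
Op 10: inc R0 by 5 -> R0=(16,0,0) value=16
Op 11: inc R1 by 5 -> R1=(6,5,0) value=11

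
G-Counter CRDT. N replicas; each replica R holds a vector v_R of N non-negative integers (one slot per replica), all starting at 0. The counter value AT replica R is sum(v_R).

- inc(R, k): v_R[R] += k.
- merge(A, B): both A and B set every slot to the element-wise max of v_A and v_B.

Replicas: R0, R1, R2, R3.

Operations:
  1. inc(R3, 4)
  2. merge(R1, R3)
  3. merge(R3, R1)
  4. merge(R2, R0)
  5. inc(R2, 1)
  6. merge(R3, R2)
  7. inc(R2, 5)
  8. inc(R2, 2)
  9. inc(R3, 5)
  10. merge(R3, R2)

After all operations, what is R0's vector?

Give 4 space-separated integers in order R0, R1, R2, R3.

Op 1: inc R3 by 4 -> R3=(0,0,0,4) value=4
Op 2: merge R1<->R3 -> R1=(0,0,0,4) R3=(0,0,0,4)
Op 3: merge R3<->R1 -> R3=(0,0,0,4) R1=(0,0,0,4)
Op 4: merge R2<->R0 -> R2=(0,0,0,0) R0=(0,0,0,0)
Op 5: inc R2 by 1 -> R2=(0,0,1,0) value=1
Op 6: merge R3<->R2 -> R3=(0,0,1,4) R2=(0,0,1,4)
Op 7: inc R2 by 5 -> R2=(0,0,6,4) value=10
Op 8: inc R2 by 2 -> R2=(0,0,8,4) value=12
Op 9: inc R3 by 5 -> R3=(0,0,1,9) value=10
Op 10: merge R3<->R2 -> R3=(0,0,8,9) R2=(0,0,8,9)

Answer: 0 0 0 0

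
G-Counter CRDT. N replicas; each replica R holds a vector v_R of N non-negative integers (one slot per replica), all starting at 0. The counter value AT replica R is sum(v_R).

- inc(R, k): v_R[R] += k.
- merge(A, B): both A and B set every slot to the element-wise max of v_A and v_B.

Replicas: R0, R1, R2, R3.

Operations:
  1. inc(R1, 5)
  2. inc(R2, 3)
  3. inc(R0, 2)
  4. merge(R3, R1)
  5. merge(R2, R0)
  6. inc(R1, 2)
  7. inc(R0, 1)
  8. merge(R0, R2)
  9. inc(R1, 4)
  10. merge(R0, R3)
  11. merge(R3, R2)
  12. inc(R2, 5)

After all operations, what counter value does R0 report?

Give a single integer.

Answer: 11

Derivation:
Op 1: inc R1 by 5 -> R1=(0,5,0,0) value=5
Op 2: inc R2 by 3 -> R2=(0,0,3,0) value=3
Op 3: inc R0 by 2 -> R0=(2,0,0,0) value=2
Op 4: merge R3<->R1 -> R3=(0,5,0,0) R1=(0,5,0,0)
Op 5: merge R2<->R0 -> R2=(2,0,3,0) R0=(2,0,3,0)
Op 6: inc R1 by 2 -> R1=(0,7,0,0) value=7
Op 7: inc R0 by 1 -> R0=(3,0,3,0) value=6
Op 8: merge R0<->R2 -> R0=(3,0,3,0) R2=(3,0,3,0)
Op 9: inc R1 by 4 -> R1=(0,11,0,0) value=11
Op 10: merge R0<->R3 -> R0=(3,5,3,0) R3=(3,5,3,0)
Op 11: merge R3<->R2 -> R3=(3,5,3,0) R2=(3,5,3,0)
Op 12: inc R2 by 5 -> R2=(3,5,8,0) value=16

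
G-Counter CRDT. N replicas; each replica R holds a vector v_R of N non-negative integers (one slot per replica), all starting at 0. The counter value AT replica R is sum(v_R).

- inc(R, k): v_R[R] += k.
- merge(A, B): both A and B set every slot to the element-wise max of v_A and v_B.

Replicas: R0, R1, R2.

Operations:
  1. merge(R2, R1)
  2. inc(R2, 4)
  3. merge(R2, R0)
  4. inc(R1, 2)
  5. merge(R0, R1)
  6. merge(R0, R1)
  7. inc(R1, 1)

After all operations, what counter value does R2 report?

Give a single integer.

Answer: 4

Derivation:
Op 1: merge R2<->R1 -> R2=(0,0,0) R1=(0,0,0)
Op 2: inc R2 by 4 -> R2=(0,0,4) value=4
Op 3: merge R2<->R0 -> R2=(0,0,4) R0=(0,0,4)
Op 4: inc R1 by 2 -> R1=(0,2,0) value=2
Op 5: merge R0<->R1 -> R0=(0,2,4) R1=(0,2,4)
Op 6: merge R0<->R1 -> R0=(0,2,4) R1=(0,2,4)
Op 7: inc R1 by 1 -> R1=(0,3,4) value=7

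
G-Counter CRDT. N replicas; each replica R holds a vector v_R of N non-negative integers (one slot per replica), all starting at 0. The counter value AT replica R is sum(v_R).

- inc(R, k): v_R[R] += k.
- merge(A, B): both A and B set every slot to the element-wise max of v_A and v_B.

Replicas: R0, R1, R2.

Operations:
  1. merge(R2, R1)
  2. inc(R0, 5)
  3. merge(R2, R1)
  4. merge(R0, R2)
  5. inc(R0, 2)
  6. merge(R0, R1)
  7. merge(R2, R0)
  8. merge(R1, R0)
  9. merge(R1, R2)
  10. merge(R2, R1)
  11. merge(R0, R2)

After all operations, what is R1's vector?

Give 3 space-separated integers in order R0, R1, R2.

Op 1: merge R2<->R1 -> R2=(0,0,0) R1=(0,0,0)
Op 2: inc R0 by 5 -> R0=(5,0,0) value=5
Op 3: merge R2<->R1 -> R2=(0,0,0) R1=(0,0,0)
Op 4: merge R0<->R2 -> R0=(5,0,0) R2=(5,0,0)
Op 5: inc R0 by 2 -> R0=(7,0,0) value=7
Op 6: merge R0<->R1 -> R0=(7,0,0) R1=(7,0,0)
Op 7: merge R2<->R0 -> R2=(7,0,0) R0=(7,0,0)
Op 8: merge R1<->R0 -> R1=(7,0,0) R0=(7,0,0)
Op 9: merge R1<->R2 -> R1=(7,0,0) R2=(7,0,0)
Op 10: merge R2<->R1 -> R2=(7,0,0) R1=(7,0,0)
Op 11: merge R0<->R2 -> R0=(7,0,0) R2=(7,0,0)

Answer: 7 0 0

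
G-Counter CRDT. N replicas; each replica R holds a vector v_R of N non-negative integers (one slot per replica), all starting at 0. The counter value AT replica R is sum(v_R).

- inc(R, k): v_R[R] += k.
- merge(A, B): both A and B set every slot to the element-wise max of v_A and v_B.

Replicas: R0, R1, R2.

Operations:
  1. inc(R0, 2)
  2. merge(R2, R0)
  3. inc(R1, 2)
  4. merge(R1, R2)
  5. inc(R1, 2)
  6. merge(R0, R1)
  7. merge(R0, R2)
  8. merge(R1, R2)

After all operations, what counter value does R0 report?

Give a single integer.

Op 1: inc R0 by 2 -> R0=(2,0,0) value=2
Op 2: merge R2<->R0 -> R2=(2,0,0) R0=(2,0,0)
Op 3: inc R1 by 2 -> R1=(0,2,0) value=2
Op 4: merge R1<->R2 -> R1=(2,2,0) R2=(2,2,0)
Op 5: inc R1 by 2 -> R1=(2,4,0) value=6
Op 6: merge R0<->R1 -> R0=(2,4,0) R1=(2,4,0)
Op 7: merge R0<->R2 -> R0=(2,4,0) R2=(2,4,0)
Op 8: merge R1<->R2 -> R1=(2,4,0) R2=(2,4,0)

Answer: 6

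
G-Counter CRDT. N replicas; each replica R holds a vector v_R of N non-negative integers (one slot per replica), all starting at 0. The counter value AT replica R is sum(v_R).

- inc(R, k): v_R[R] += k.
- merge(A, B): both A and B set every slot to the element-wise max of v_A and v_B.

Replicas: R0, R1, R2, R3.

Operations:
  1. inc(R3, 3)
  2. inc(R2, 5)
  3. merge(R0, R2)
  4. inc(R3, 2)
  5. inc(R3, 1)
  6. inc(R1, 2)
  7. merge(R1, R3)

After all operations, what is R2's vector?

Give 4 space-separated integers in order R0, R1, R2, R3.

Op 1: inc R3 by 3 -> R3=(0,0,0,3) value=3
Op 2: inc R2 by 5 -> R2=(0,0,5,0) value=5
Op 3: merge R0<->R2 -> R0=(0,0,5,0) R2=(0,0,5,0)
Op 4: inc R3 by 2 -> R3=(0,0,0,5) value=5
Op 5: inc R3 by 1 -> R3=(0,0,0,6) value=6
Op 6: inc R1 by 2 -> R1=(0,2,0,0) value=2
Op 7: merge R1<->R3 -> R1=(0,2,0,6) R3=(0,2,0,6)

Answer: 0 0 5 0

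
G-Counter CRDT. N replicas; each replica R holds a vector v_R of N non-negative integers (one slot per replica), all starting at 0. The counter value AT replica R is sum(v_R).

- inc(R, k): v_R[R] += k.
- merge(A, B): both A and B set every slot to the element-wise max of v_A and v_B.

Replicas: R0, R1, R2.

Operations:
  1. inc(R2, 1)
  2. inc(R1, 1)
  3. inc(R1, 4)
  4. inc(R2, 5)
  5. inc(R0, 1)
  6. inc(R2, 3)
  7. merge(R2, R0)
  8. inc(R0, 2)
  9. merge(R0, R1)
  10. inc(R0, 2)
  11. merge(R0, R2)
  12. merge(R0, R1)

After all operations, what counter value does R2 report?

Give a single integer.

Answer: 19

Derivation:
Op 1: inc R2 by 1 -> R2=(0,0,1) value=1
Op 2: inc R1 by 1 -> R1=(0,1,0) value=1
Op 3: inc R1 by 4 -> R1=(0,5,0) value=5
Op 4: inc R2 by 5 -> R2=(0,0,6) value=6
Op 5: inc R0 by 1 -> R0=(1,0,0) value=1
Op 6: inc R2 by 3 -> R2=(0,0,9) value=9
Op 7: merge R2<->R0 -> R2=(1,0,9) R0=(1,0,9)
Op 8: inc R0 by 2 -> R0=(3,0,9) value=12
Op 9: merge R0<->R1 -> R0=(3,5,9) R1=(3,5,9)
Op 10: inc R0 by 2 -> R0=(5,5,9) value=19
Op 11: merge R0<->R2 -> R0=(5,5,9) R2=(5,5,9)
Op 12: merge R0<->R1 -> R0=(5,5,9) R1=(5,5,9)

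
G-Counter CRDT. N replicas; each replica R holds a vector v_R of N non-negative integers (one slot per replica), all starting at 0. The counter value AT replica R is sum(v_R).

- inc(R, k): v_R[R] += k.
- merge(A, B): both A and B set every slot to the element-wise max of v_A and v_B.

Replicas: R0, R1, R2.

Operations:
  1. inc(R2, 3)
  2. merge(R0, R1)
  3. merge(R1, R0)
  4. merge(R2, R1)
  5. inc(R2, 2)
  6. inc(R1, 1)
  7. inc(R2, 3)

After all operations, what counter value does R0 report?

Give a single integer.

Op 1: inc R2 by 3 -> R2=(0,0,3) value=3
Op 2: merge R0<->R1 -> R0=(0,0,0) R1=(0,0,0)
Op 3: merge R1<->R0 -> R1=(0,0,0) R0=(0,0,0)
Op 4: merge R2<->R1 -> R2=(0,0,3) R1=(0,0,3)
Op 5: inc R2 by 2 -> R2=(0,0,5) value=5
Op 6: inc R1 by 1 -> R1=(0,1,3) value=4
Op 7: inc R2 by 3 -> R2=(0,0,8) value=8

Answer: 0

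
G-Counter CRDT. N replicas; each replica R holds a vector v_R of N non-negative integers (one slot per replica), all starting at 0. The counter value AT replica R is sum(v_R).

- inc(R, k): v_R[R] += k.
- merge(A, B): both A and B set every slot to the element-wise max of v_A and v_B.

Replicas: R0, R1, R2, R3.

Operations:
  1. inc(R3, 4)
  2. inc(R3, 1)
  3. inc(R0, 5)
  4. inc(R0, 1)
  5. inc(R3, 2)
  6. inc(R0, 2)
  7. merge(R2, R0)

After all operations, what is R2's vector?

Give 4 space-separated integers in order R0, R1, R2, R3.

Op 1: inc R3 by 4 -> R3=(0,0,0,4) value=4
Op 2: inc R3 by 1 -> R3=(0,0,0,5) value=5
Op 3: inc R0 by 5 -> R0=(5,0,0,0) value=5
Op 4: inc R0 by 1 -> R0=(6,0,0,0) value=6
Op 5: inc R3 by 2 -> R3=(0,0,0,7) value=7
Op 6: inc R0 by 2 -> R0=(8,0,0,0) value=8
Op 7: merge R2<->R0 -> R2=(8,0,0,0) R0=(8,0,0,0)

Answer: 8 0 0 0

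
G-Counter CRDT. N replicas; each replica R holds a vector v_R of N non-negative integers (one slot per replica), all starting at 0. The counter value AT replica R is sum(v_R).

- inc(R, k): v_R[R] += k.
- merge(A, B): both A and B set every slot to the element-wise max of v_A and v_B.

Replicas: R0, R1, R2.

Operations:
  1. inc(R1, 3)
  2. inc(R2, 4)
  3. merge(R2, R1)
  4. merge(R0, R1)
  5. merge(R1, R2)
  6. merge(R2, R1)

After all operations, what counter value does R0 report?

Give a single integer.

Op 1: inc R1 by 3 -> R1=(0,3,0) value=3
Op 2: inc R2 by 4 -> R2=(0,0,4) value=4
Op 3: merge R2<->R1 -> R2=(0,3,4) R1=(0,3,4)
Op 4: merge R0<->R1 -> R0=(0,3,4) R1=(0,3,4)
Op 5: merge R1<->R2 -> R1=(0,3,4) R2=(0,3,4)
Op 6: merge R2<->R1 -> R2=(0,3,4) R1=(0,3,4)

Answer: 7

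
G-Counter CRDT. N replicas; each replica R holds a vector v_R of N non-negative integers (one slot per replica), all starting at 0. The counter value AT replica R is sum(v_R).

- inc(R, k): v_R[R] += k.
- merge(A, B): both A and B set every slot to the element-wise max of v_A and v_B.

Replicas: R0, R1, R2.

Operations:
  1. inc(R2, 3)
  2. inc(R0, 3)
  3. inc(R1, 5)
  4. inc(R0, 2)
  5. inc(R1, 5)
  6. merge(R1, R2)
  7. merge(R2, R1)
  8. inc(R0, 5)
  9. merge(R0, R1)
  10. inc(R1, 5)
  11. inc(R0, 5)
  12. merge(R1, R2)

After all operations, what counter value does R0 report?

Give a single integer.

Op 1: inc R2 by 3 -> R2=(0,0,3) value=3
Op 2: inc R0 by 3 -> R0=(3,0,0) value=3
Op 3: inc R1 by 5 -> R1=(0,5,0) value=5
Op 4: inc R0 by 2 -> R0=(5,0,0) value=5
Op 5: inc R1 by 5 -> R1=(0,10,0) value=10
Op 6: merge R1<->R2 -> R1=(0,10,3) R2=(0,10,3)
Op 7: merge R2<->R1 -> R2=(0,10,3) R1=(0,10,3)
Op 8: inc R0 by 5 -> R0=(10,0,0) value=10
Op 9: merge R0<->R1 -> R0=(10,10,3) R1=(10,10,3)
Op 10: inc R1 by 5 -> R1=(10,15,3) value=28
Op 11: inc R0 by 5 -> R0=(15,10,3) value=28
Op 12: merge R1<->R2 -> R1=(10,15,3) R2=(10,15,3)

Answer: 28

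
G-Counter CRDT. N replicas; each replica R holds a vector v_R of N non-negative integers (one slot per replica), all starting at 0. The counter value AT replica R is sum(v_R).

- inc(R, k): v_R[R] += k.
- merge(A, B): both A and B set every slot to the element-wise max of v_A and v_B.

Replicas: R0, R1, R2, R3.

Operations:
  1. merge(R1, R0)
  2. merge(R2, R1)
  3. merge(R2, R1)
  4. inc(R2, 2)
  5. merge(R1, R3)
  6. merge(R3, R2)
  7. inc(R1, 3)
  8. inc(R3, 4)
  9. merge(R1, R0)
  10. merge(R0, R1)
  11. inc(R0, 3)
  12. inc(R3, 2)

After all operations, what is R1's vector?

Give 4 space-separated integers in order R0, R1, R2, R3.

Op 1: merge R1<->R0 -> R1=(0,0,0,0) R0=(0,0,0,0)
Op 2: merge R2<->R1 -> R2=(0,0,0,0) R1=(0,0,0,0)
Op 3: merge R2<->R1 -> R2=(0,0,0,0) R1=(0,0,0,0)
Op 4: inc R2 by 2 -> R2=(0,0,2,0) value=2
Op 5: merge R1<->R3 -> R1=(0,0,0,0) R3=(0,0,0,0)
Op 6: merge R3<->R2 -> R3=(0,0,2,0) R2=(0,0,2,0)
Op 7: inc R1 by 3 -> R1=(0,3,0,0) value=3
Op 8: inc R3 by 4 -> R3=(0,0,2,4) value=6
Op 9: merge R1<->R0 -> R1=(0,3,0,0) R0=(0,3,0,0)
Op 10: merge R0<->R1 -> R0=(0,3,0,0) R1=(0,3,0,0)
Op 11: inc R0 by 3 -> R0=(3,3,0,0) value=6
Op 12: inc R3 by 2 -> R3=(0,0,2,6) value=8

Answer: 0 3 0 0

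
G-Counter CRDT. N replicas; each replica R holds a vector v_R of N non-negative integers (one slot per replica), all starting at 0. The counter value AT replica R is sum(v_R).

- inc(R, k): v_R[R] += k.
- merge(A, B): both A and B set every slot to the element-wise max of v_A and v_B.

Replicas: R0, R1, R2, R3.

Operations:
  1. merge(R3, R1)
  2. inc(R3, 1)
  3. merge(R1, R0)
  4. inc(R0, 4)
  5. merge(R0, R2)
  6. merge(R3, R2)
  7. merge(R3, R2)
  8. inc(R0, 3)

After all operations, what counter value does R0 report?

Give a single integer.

Op 1: merge R3<->R1 -> R3=(0,0,0,0) R1=(0,0,0,0)
Op 2: inc R3 by 1 -> R3=(0,0,0,1) value=1
Op 3: merge R1<->R0 -> R1=(0,0,0,0) R0=(0,0,0,0)
Op 4: inc R0 by 4 -> R0=(4,0,0,0) value=4
Op 5: merge R0<->R2 -> R0=(4,0,0,0) R2=(4,0,0,0)
Op 6: merge R3<->R2 -> R3=(4,0,0,1) R2=(4,0,0,1)
Op 7: merge R3<->R2 -> R3=(4,0,0,1) R2=(4,0,0,1)
Op 8: inc R0 by 3 -> R0=(7,0,0,0) value=7

Answer: 7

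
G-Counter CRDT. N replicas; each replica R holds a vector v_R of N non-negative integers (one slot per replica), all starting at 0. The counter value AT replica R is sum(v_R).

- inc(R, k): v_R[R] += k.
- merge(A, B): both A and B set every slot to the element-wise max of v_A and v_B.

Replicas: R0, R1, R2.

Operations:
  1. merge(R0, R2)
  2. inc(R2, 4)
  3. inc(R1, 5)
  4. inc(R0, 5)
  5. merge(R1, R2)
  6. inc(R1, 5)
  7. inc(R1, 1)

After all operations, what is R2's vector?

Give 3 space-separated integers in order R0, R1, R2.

Op 1: merge R0<->R2 -> R0=(0,0,0) R2=(0,0,0)
Op 2: inc R2 by 4 -> R2=(0,0,4) value=4
Op 3: inc R1 by 5 -> R1=(0,5,0) value=5
Op 4: inc R0 by 5 -> R0=(5,0,0) value=5
Op 5: merge R1<->R2 -> R1=(0,5,4) R2=(0,5,4)
Op 6: inc R1 by 5 -> R1=(0,10,4) value=14
Op 7: inc R1 by 1 -> R1=(0,11,4) value=15

Answer: 0 5 4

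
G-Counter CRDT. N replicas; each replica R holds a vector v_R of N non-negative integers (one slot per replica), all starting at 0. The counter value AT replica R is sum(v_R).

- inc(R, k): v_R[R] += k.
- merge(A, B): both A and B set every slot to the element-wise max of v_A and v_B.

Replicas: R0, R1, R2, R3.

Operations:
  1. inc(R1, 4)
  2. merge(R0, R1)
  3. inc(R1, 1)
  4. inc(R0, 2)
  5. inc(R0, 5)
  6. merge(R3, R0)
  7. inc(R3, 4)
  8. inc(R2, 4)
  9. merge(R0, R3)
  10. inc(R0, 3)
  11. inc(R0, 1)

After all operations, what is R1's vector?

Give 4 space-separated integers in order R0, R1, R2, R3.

Answer: 0 5 0 0

Derivation:
Op 1: inc R1 by 4 -> R1=(0,4,0,0) value=4
Op 2: merge R0<->R1 -> R0=(0,4,0,0) R1=(0,4,0,0)
Op 3: inc R1 by 1 -> R1=(0,5,0,0) value=5
Op 4: inc R0 by 2 -> R0=(2,4,0,0) value=6
Op 5: inc R0 by 5 -> R0=(7,4,0,0) value=11
Op 6: merge R3<->R0 -> R3=(7,4,0,0) R0=(7,4,0,0)
Op 7: inc R3 by 4 -> R3=(7,4,0,4) value=15
Op 8: inc R2 by 4 -> R2=(0,0,4,0) value=4
Op 9: merge R0<->R3 -> R0=(7,4,0,4) R3=(7,4,0,4)
Op 10: inc R0 by 3 -> R0=(10,4,0,4) value=18
Op 11: inc R0 by 1 -> R0=(11,4,0,4) value=19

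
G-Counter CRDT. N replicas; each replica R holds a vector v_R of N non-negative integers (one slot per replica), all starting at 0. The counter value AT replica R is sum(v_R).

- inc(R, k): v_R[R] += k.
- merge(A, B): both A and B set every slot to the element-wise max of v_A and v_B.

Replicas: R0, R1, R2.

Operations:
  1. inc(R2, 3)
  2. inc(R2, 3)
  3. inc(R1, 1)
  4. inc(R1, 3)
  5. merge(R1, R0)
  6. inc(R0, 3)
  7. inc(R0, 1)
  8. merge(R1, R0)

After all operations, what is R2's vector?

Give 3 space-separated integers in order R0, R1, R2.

Answer: 0 0 6

Derivation:
Op 1: inc R2 by 3 -> R2=(0,0,3) value=3
Op 2: inc R2 by 3 -> R2=(0,0,6) value=6
Op 3: inc R1 by 1 -> R1=(0,1,0) value=1
Op 4: inc R1 by 3 -> R1=(0,4,0) value=4
Op 5: merge R1<->R0 -> R1=(0,4,0) R0=(0,4,0)
Op 6: inc R0 by 3 -> R0=(3,4,0) value=7
Op 7: inc R0 by 1 -> R0=(4,4,0) value=8
Op 8: merge R1<->R0 -> R1=(4,4,0) R0=(4,4,0)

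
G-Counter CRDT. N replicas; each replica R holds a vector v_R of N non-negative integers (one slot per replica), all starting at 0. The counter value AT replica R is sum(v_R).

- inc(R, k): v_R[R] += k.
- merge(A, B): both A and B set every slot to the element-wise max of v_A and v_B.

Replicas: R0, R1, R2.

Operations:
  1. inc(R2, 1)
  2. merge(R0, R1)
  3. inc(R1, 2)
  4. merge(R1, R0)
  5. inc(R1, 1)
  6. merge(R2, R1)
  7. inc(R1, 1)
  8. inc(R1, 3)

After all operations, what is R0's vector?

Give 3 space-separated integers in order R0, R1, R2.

Op 1: inc R2 by 1 -> R2=(0,0,1) value=1
Op 2: merge R0<->R1 -> R0=(0,0,0) R1=(0,0,0)
Op 3: inc R1 by 2 -> R1=(0,2,0) value=2
Op 4: merge R1<->R0 -> R1=(0,2,0) R0=(0,2,0)
Op 5: inc R1 by 1 -> R1=(0,3,0) value=3
Op 6: merge R2<->R1 -> R2=(0,3,1) R1=(0,3,1)
Op 7: inc R1 by 1 -> R1=(0,4,1) value=5
Op 8: inc R1 by 3 -> R1=(0,7,1) value=8

Answer: 0 2 0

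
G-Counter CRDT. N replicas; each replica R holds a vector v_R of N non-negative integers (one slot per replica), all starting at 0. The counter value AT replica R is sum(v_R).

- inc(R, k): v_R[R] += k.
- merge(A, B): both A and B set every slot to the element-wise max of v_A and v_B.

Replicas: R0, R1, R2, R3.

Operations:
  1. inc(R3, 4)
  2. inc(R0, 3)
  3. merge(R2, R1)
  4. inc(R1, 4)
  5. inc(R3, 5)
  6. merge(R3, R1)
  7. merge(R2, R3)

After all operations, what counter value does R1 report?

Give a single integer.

Answer: 13

Derivation:
Op 1: inc R3 by 4 -> R3=(0,0,0,4) value=4
Op 2: inc R0 by 3 -> R0=(3,0,0,0) value=3
Op 3: merge R2<->R1 -> R2=(0,0,0,0) R1=(0,0,0,0)
Op 4: inc R1 by 4 -> R1=(0,4,0,0) value=4
Op 5: inc R3 by 5 -> R3=(0,0,0,9) value=9
Op 6: merge R3<->R1 -> R3=(0,4,0,9) R1=(0,4,0,9)
Op 7: merge R2<->R3 -> R2=(0,4,0,9) R3=(0,4,0,9)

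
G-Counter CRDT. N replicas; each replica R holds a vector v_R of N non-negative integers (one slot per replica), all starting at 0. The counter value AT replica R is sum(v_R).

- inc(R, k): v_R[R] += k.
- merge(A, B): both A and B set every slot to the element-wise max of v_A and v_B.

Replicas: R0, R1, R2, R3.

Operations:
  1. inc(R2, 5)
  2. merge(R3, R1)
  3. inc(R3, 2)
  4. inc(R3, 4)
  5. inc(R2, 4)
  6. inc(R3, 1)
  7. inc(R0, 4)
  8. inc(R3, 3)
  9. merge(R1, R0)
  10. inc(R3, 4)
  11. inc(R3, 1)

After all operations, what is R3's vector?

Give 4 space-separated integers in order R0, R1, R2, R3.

Op 1: inc R2 by 5 -> R2=(0,0,5,0) value=5
Op 2: merge R3<->R1 -> R3=(0,0,0,0) R1=(0,0,0,0)
Op 3: inc R3 by 2 -> R3=(0,0,0,2) value=2
Op 4: inc R3 by 4 -> R3=(0,0,0,6) value=6
Op 5: inc R2 by 4 -> R2=(0,0,9,0) value=9
Op 6: inc R3 by 1 -> R3=(0,0,0,7) value=7
Op 7: inc R0 by 4 -> R0=(4,0,0,0) value=4
Op 8: inc R3 by 3 -> R3=(0,0,0,10) value=10
Op 9: merge R1<->R0 -> R1=(4,0,0,0) R0=(4,0,0,0)
Op 10: inc R3 by 4 -> R3=(0,0,0,14) value=14
Op 11: inc R3 by 1 -> R3=(0,0,0,15) value=15

Answer: 0 0 0 15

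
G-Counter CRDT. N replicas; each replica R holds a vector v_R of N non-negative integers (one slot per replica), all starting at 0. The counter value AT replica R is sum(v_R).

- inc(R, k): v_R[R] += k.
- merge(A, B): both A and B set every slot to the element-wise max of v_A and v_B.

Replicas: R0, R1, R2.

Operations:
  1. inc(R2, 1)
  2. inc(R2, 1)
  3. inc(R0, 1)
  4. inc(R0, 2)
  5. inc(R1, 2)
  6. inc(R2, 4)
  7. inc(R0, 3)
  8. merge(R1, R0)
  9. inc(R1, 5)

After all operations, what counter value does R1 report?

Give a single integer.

Answer: 13

Derivation:
Op 1: inc R2 by 1 -> R2=(0,0,1) value=1
Op 2: inc R2 by 1 -> R2=(0,0,2) value=2
Op 3: inc R0 by 1 -> R0=(1,0,0) value=1
Op 4: inc R0 by 2 -> R0=(3,0,0) value=3
Op 5: inc R1 by 2 -> R1=(0,2,0) value=2
Op 6: inc R2 by 4 -> R2=(0,0,6) value=6
Op 7: inc R0 by 3 -> R0=(6,0,0) value=6
Op 8: merge R1<->R0 -> R1=(6,2,0) R0=(6,2,0)
Op 9: inc R1 by 5 -> R1=(6,7,0) value=13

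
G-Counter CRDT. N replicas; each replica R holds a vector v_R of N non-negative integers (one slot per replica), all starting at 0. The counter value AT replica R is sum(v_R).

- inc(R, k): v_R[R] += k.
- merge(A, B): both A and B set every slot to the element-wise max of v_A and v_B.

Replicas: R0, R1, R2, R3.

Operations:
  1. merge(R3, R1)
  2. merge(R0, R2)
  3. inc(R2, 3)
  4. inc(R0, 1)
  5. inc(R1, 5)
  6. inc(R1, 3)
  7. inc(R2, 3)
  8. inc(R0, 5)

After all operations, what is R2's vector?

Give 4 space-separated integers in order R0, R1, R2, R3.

Op 1: merge R3<->R1 -> R3=(0,0,0,0) R1=(0,0,0,0)
Op 2: merge R0<->R2 -> R0=(0,0,0,0) R2=(0,0,0,0)
Op 3: inc R2 by 3 -> R2=(0,0,3,0) value=3
Op 4: inc R0 by 1 -> R0=(1,0,0,0) value=1
Op 5: inc R1 by 5 -> R1=(0,5,0,0) value=5
Op 6: inc R1 by 3 -> R1=(0,8,0,0) value=8
Op 7: inc R2 by 3 -> R2=(0,0,6,0) value=6
Op 8: inc R0 by 5 -> R0=(6,0,0,0) value=6

Answer: 0 0 6 0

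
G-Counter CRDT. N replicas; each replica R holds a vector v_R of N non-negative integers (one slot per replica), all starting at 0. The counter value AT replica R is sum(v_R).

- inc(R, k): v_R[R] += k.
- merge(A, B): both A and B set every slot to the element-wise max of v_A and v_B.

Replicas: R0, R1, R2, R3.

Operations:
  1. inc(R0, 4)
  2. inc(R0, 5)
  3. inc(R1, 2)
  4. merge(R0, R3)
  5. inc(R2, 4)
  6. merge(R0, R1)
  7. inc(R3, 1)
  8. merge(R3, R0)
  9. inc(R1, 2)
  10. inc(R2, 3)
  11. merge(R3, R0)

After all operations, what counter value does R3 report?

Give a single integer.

Answer: 12

Derivation:
Op 1: inc R0 by 4 -> R0=(4,0,0,0) value=4
Op 2: inc R0 by 5 -> R0=(9,0,0,0) value=9
Op 3: inc R1 by 2 -> R1=(0,2,0,0) value=2
Op 4: merge R0<->R3 -> R0=(9,0,0,0) R3=(9,0,0,0)
Op 5: inc R2 by 4 -> R2=(0,0,4,0) value=4
Op 6: merge R0<->R1 -> R0=(9,2,0,0) R1=(9,2,0,0)
Op 7: inc R3 by 1 -> R3=(9,0,0,1) value=10
Op 8: merge R3<->R0 -> R3=(9,2,0,1) R0=(9,2,0,1)
Op 9: inc R1 by 2 -> R1=(9,4,0,0) value=13
Op 10: inc R2 by 3 -> R2=(0,0,7,0) value=7
Op 11: merge R3<->R0 -> R3=(9,2,0,1) R0=(9,2,0,1)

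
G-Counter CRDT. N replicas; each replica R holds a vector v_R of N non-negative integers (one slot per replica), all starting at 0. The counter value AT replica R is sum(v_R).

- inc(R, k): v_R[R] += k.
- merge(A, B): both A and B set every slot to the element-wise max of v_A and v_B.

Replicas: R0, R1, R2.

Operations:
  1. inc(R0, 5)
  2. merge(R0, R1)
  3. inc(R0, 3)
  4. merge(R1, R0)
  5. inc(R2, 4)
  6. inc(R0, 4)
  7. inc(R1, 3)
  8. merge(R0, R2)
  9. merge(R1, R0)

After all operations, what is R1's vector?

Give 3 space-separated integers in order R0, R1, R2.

Answer: 12 3 4

Derivation:
Op 1: inc R0 by 5 -> R0=(5,0,0) value=5
Op 2: merge R0<->R1 -> R0=(5,0,0) R1=(5,0,0)
Op 3: inc R0 by 3 -> R0=(8,0,0) value=8
Op 4: merge R1<->R0 -> R1=(8,0,0) R0=(8,0,0)
Op 5: inc R2 by 4 -> R2=(0,0,4) value=4
Op 6: inc R0 by 4 -> R0=(12,0,0) value=12
Op 7: inc R1 by 3 -> R1=(8,3,0) value=11
Op 8: merge R0<->R2 -> R0=(12,0,4) R2=(12,0,4)
Op 9: merge R1<->R0 -> R1=(12,3,4) R0=(12,3,4)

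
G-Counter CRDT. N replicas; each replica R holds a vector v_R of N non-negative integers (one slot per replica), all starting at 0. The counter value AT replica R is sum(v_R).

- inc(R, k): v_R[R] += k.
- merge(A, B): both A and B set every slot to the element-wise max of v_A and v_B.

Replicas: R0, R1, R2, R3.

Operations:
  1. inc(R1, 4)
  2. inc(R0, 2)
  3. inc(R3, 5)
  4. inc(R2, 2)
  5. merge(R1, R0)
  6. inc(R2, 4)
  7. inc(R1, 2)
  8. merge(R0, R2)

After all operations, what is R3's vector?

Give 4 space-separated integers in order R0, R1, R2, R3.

Answer: 0 0 0 5

Derivation:
Op 1: inc R1 by 4 -> R1=(0,4,0,0) value=4
Op 2: inc R0 by 2 -> R0=(2,0,0,0) value=2
Op 3: inc R3 by 5 -> R3=(0,0,0,5) value=5
Op 4: inc R2 by 2 -> R2=(0,0,2,0) value=2
Op 5: merge R1<->R0 -> R1=(2,4,0,0) R0=(2,4,0,0)
Op 6: inc R2 by 4 -> R2=(0,0,6,0) value=6
Op 7: inc R1 by 2 -> R1=(2,6,0,0) value=8
Op 8: merge R0<->R2 -> R0=(2,4,6,0) R2=(2,4,6,0)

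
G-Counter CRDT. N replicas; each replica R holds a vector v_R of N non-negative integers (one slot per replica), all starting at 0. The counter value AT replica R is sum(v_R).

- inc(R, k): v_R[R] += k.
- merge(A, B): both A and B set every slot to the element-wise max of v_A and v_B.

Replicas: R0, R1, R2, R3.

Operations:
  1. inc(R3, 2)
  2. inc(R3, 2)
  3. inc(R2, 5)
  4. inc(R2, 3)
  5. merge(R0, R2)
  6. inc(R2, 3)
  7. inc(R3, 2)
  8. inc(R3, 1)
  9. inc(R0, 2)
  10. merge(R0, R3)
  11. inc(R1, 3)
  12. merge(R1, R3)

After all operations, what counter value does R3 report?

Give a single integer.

Op 1: inc R3 by 2 -> R3=(0,0,0,2) value=2
Op 2: inc R3 by 2 -> R3=(0,0,0,4) value=4
Op 3: inc R2 by 5 -> R2=(0,0,5,0) value=5
Op 4: inc R2 by 3 -> R2=(0,0,8,0) value=8
Op 5: merge R0<->R2 -> R0=(0,0,8,0) R2=(0,0,8,0)
Op 6: inc R2 by 3 -> R2=(0,0,11,0) value=11
Op 7: inc R3 by 2 -> R3=(0,0,0,6) value=6
Op 8: inc R3 by 1 -> R3=(0,0,0,7) value=7
Op 9: inc R0 by 2 -> R0=(2,0,8,0) value=10
Op 10: merge R0<->R3 -> R0=(2,0,8,7) R3=(2,0,8,7)
Op 11: inc R1 by 3 -> R1=(0,3,0,0) value=3
Op 12: merge R1<->R3 -> R1=(2,3,8,7) R3=(2,3,8,7)

Answer: 20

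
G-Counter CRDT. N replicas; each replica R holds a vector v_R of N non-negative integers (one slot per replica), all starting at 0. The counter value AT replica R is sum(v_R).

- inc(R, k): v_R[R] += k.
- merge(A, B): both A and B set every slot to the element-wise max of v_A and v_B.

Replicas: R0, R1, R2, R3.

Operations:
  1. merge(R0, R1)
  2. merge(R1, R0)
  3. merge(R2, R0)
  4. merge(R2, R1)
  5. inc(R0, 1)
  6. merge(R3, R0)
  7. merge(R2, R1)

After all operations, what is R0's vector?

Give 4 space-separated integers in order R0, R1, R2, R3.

Op 1: merge R0<->R1 -> R0=(0,0,0,0) R1=(0,0,0,0)
Op 2: merge R1<->R0 -> R1=(0,0,0,0) R0=(0,0,0,0)
Op 3: merge R2<->R0 -> R2=(0,0,0,0) R0=(0,0,0,0)
Op 4: merge R2<->R1 -> R2=(0,0,0,0) R1=(0,0,0,0)
Op 5: inc R0 by 1 -> R0=(1,0,0,0) value=1
Op 6: merge R3<->R0 -> R3=(1,0,0,0) R0=(1,0,0,0)
Op 7: merge R2<->R1 -> R2=(0,0,0,0) R1=(0,0,0,0)

Answer: 1 0 0 0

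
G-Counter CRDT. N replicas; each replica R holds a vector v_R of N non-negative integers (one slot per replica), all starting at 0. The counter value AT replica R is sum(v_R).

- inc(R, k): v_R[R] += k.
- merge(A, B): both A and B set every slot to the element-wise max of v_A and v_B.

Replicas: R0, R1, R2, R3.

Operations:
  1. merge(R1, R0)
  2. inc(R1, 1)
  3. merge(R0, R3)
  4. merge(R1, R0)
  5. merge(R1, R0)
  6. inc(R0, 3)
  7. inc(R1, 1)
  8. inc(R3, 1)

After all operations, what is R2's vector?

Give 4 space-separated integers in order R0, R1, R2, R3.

Op 1: merge R1<->R0 -> R1=(0,0,0,0) R0=(0,0,0,0)
Op 2: inc R1 by 1 -> R1=(0,1,0,0) value=1
Op 3: merge R0<->R3 -> R0=(0,0,0,0) R3=(0,0,0,0)
Op 4: merge R1<->R0 -> R1=(0,1,0,0) R0=(0,1,0,0)
Op 5: merge R1<->R0 -> R1=(0,1,0,0) R0=(0,1,0,0)
Op 6: inc R0 by 3 -> R0=(3,1,0,0) value=4
Op 7: inc R1 by 1 -> R1=(0,2,0,0) value=2
Op 8: inc R3 by 1 -> R3=(0,0,0,1) value=1

Answer: 0 0 0 0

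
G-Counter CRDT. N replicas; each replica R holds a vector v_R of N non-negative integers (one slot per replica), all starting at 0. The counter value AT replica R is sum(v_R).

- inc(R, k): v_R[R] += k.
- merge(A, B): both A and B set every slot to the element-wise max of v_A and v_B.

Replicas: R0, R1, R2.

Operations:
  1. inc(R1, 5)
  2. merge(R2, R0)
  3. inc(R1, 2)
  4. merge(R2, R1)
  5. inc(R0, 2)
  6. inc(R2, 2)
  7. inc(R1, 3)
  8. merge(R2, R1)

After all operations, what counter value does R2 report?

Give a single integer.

Op 1: inc R1 by 5 -> R1=(0,5,0) value=5
Op 2: merge R2<->R0 -> R2=(0,0,0) R0=(0,0,0)
Op 3: inc R1 by 2 -> R1=(0,7,0) value=7
Op 4: merge R2<->R1 -> R2=(0,7,0) R1=(0,7,0)
Op 5: inc R0 by 2 -> R0=(2,0,0) value=2
Op 6: inc R2 by 2 -> R2=(0,7,2) value=9
Op 7: inc R1 by 3 -> R1=(0,10,0) value=10
Op 8: merge R2<->R1 -> R2=(0,10,2) R1=(0,10,2)

Answer: 12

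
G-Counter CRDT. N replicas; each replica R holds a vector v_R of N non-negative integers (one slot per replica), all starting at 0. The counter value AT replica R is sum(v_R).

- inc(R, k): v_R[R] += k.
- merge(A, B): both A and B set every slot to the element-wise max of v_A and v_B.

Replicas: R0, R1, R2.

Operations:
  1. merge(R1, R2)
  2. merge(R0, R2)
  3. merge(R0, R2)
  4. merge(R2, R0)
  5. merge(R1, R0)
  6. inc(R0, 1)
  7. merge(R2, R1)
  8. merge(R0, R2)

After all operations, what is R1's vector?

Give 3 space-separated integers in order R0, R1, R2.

Op 1: merge R1<->R2 -> R1=(0,0,0) R2=(0,0,0)
Op 2: merge R0<->R2 -> R0=(0,0,0) R2=(0,0,0)
Op 3: merge R0<->R2 -> R0=(0,0,0) R2=(0,0,0)
Op 4: merge R2<->R0 -> R2=(0,0,0) R0=(0,0,0)
Op 5: merge R1<->R0 -> R1=(0,0,0) R0=(0,0,0)
Op 6: inc R0 by 1 -> R0=(1,0,0) value=1
Op 7: merge R2<->R1 -> R2=(0,0,0) R1=(0,0,0)
Op 8: merge R0<->R2 -> R0=(1,0,0) R2=(1,0,0)

Answer: 0 0 0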